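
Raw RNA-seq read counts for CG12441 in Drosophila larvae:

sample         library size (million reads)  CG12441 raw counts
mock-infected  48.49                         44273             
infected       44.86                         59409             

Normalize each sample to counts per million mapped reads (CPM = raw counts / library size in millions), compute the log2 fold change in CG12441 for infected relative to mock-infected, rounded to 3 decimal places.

0.537

CPM(mock-infected) = 44273 / 48.49 = 913.0336
CPM(infected) = 59409 / 44.86 = 1324.3201
Fold change = 1324.3201 / 913.0336 = 1.45046
log2(1.45046) = 0.5365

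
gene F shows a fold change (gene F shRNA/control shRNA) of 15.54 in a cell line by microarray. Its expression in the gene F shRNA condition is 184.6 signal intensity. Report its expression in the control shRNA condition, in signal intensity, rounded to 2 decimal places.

11.88

control shRNA expression = 184.6 / 15.54 = 11.88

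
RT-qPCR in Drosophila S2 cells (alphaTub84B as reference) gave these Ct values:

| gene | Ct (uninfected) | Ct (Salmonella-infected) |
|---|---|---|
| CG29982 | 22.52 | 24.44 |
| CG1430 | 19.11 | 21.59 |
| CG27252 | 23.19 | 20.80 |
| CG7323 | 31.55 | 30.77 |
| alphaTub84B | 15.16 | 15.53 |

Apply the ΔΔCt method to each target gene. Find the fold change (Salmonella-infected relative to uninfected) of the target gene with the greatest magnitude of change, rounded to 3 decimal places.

CG29982: ΔΔCt = (24.44−15.53) − (22.52−15.16) = 8.91 − 7.36 = 1.55; fold change = 2^-1.55 = 0.342
CG1430: ΔΔCt = (21.59−15.53) − (19.11−15.16) = 6.06 − 3.95 = 2.11; fold change = 2^-2.11 = 0.232
CG27252: ΔΔCt = (20.80−15.53) − (23.19−15.16) = 5.27 − 8.03 = -2.76; fold change = 2^2.76 = 6.774
CG7323: ΔΔCt = (30.77−15.53) − (31.55−15.16) = 15.24 − 16.39 = -1.15; fold change = 2^1.15 = 2.219
CG27252 has the largest |ΔΔCt| = 2.76.

6.774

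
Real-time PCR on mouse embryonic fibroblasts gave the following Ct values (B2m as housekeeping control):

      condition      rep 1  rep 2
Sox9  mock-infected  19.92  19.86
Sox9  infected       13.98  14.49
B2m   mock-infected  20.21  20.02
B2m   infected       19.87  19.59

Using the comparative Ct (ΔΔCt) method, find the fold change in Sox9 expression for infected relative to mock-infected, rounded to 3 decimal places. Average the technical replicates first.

38.586

Mean Ct: Sox9 mock-infected 19.890; Sox9 infected 14.235; B2m mock-infected 20.115; B2m infected 19.730
ΔCt(mock-infected) = 19.890 − 20.115 = -0.225
ΔCt(infected) = 14.235 − 19.730 = -5.495
ΔΔCt = -5.495 − (-0.225) = -5.270
Fold change = 2^(−(-5.270)) = 2^5.270 = 38.5859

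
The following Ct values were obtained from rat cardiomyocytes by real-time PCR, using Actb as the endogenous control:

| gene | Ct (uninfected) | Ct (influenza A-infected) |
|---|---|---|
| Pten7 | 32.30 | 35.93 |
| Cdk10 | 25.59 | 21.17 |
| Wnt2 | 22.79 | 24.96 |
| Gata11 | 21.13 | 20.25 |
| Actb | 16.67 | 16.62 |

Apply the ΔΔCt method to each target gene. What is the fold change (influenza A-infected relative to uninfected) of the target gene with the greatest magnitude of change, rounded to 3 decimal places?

20.678

Pten7: ΔΔCt = (35.93−16.62) − (32.30−16.67) = 19.31 − 15.63 = 3.68; fold change = 2^-3.68 = 0.078
Cdk10: ΔΔCt = (21.17−16.62) − (25.59−16.67) = 4.55 − 8.92 = -4.37; fold change = 2^4.37 = 20.678
Wnt2: ΔΔCt = (24.96−16.62) − (22.79−16.67) = 8.34 − 6.12 = 2.22; fold change = 2^-2.22 = 0.215
Gata11: ΔΔCt = (20.25−16.62) − (21.13−16.67) = 3.63 − 4.46 = -0.83; fold change = 2^0.83 = 1.778
Cdk10 has the largest |ΔΔCt| = 4.37.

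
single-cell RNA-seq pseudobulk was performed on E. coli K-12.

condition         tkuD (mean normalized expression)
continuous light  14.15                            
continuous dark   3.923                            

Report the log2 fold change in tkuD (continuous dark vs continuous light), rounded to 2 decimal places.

Fold change = 3.923 / 14.15 = 0.2772
log2(0.2772) = -1.851

-1.85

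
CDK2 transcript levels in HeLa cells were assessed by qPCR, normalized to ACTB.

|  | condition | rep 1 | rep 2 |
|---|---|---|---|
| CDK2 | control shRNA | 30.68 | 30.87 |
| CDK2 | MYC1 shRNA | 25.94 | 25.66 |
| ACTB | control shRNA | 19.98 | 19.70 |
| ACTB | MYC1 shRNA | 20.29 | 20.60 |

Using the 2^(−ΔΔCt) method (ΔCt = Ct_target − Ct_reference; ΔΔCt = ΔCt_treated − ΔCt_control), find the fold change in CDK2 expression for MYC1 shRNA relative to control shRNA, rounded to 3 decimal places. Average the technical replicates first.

47.835

Mean Ct: CDK2 control shRNA 30.775; CDK2 MYC1 shRNA 25.800; ACTB control shRNA 19.840; ACTB MYC1 shRNA 20.445
ΔCt(control shRNA) = 30.775 − 19.840 = 10.935
ΔCt(MYC1 shRNA) = 25.800 − 20.445 = 5.355
ΔΔCt = 5.355 − 10.935 = -5.580
Fold change = 2^(−(-5.580)) = 2^5.580 = 47.8352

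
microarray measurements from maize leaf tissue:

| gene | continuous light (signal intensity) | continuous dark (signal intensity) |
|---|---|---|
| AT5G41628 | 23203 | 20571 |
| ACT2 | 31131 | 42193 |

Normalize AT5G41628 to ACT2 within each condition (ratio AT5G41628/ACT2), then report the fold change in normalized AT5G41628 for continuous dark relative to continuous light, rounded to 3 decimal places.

0.654

AT5G41628/ACT2 (continuous light) = 23203 / 31131 = 0.74533
AT5G41628/ACT2 (continuous dark) = 20571 / 42193 = 0.48755
Fold change = 0.48755 / 0.74533 = 0.6541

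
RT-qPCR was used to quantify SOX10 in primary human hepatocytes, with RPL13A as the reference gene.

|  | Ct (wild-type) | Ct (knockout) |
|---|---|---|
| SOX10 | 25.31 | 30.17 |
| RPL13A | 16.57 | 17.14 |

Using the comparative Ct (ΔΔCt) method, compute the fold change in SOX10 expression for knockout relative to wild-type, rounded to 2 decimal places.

ΔCt(wild-type) = 25.310 − 16.570 = 8.740
ΔCt(knockout) = 30.170 − 17.140 = 13.030
ΔΔCt = 13.030 − 8.740 = 4.290
Fold change = 2^(−4.290) = 0.051

0.05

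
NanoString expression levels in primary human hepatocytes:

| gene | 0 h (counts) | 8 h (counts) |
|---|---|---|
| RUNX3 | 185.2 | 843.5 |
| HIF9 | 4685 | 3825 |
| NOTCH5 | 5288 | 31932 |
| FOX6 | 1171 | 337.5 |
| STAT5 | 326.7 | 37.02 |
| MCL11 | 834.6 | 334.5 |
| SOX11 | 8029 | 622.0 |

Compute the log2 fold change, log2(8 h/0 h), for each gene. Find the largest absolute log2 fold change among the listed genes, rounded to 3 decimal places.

3.690

log2(843.5/185.2) = 2.187  (RUNX3)
log2(3825/4685) = -0.293  (HIF9)
log2(31932/5288) = 2.594  (NOTCH5)
log2(337.5/1171) = -1.795  (FOX6)
log2(37.02/326.7) = -3.142  (STAT5)
log2(334.5/834.6) = -1.319  (MCL11)
log2(622.0/8029) = -3.690  (SOX11)
The largest magnitude belongs to SOX11.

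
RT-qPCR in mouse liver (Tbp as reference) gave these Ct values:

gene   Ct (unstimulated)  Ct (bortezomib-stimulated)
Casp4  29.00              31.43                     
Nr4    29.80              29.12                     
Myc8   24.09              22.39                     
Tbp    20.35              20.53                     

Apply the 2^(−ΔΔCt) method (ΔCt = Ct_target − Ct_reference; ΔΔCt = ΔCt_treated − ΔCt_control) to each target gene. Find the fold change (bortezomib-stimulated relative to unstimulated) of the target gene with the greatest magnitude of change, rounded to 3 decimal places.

0.210

Casp4: ΔΔCt = (31.43−20.53) − (29.00−20.35) = 10.90 − 8.65 = 2.25; fold change = 2^-2.25 = 0.210
Nr4: ΔΔCt = (29.12−20.53) − (29.80−20.35) = 8.59 − 9.45 = -0.86; fold change = 2^0.86 = 1.815
Myc8: ΔΔCt = (22.39−20.53) − (24.09−20.35) = 1.86 − 3.74 = -1.88; fold change = 2^1.88 = 3.681
Casp4 has the largest |ΔΔCt| = 2.25.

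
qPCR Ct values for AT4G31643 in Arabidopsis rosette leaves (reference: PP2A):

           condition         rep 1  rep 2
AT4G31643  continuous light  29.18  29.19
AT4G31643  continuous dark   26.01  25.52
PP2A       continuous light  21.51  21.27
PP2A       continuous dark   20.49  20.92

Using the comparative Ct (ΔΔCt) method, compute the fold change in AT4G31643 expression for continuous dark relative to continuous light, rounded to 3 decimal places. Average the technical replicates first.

6.658

Mean Ct: AT4G31643 continuous light 29.185; AT4G31643 continuous dark 25.765; PP2A continuous light 21.390; PP2A continuous dark 20.705
ΔCt(continuous light) = 29.185 − 21.390 = 7.795
ΔCt(continuous dark) = 25.765 − 20.705 = 5.060
ΔΔCt = 5.060 − 7.795 = -2.735
Fold change = 2^(−(-2.735)) = 2^2.735 = 6.6576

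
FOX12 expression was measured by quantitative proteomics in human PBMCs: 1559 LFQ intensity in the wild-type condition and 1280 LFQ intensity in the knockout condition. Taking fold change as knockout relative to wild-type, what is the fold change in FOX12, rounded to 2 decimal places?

Fold change = 1280 / 1559 = 0.821
FOX12 is downregulated.

0.82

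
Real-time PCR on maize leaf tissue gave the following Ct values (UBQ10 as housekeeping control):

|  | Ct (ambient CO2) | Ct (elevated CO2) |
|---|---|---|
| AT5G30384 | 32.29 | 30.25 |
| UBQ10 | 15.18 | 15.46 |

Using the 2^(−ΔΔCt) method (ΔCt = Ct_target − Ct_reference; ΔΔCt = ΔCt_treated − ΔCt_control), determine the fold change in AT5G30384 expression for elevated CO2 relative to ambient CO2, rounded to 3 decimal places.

4.993

ΔCt(ambient CO2) = 32.290 − 15.180 = 17.110
ΔCt(elevated CO2) = 30.250 − 15.460 = 14.790
ΔΔCt = 14.790 − 17.110 = -2.320
Fold change = 2^(−(-2.320)) = 2^2.320 = 4.9933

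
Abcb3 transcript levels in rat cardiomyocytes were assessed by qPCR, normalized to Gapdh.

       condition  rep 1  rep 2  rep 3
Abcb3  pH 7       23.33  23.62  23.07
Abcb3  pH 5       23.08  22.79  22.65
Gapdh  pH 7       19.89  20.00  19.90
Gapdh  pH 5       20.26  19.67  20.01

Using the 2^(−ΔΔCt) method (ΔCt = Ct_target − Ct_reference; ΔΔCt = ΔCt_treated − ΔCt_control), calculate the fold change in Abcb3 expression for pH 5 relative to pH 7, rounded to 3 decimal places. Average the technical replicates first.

Mean Ct: Abcb3 pH 7 23.340; Abcb3 pH 5 22.840; Gapdh pH 7 19.930; Gapdh pH 5 19.980
ΔCt(pH 7) = 23.340 − 19.930 = 3.410
ΔCt(pH 5) = 22.840 − 19.980 = 2.860
ΔΔCt = 2.860 − 3.410 = -0.550
Fold change = 2^(−(-0.550)) = 2^0.550 = 1.4641

1.464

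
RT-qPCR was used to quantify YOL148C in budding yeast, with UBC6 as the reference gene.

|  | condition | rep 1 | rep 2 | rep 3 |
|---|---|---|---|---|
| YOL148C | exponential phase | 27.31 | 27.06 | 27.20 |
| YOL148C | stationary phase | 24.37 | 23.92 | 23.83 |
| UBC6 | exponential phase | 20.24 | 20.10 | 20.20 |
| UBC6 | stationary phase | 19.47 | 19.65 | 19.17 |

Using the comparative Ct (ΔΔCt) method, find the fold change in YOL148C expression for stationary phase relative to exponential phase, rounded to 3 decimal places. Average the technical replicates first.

5.278

Mean Ct: YOL148C exponential phase 27.190; YOL148C stationary phase 24.040; UBC6 exponential phase 20.180; UBC6 stationary phase 19.430
ΔCt(exponential phase) = 27.190 − 20.180 = 7.010
ΔCt(stationary phase) = 24.040 − 19.430 = 4.610
ΔΔCt = 4.610 − 7.010 = -2.400
Fold change = 2^(−(-2.400)) = 2^2.400 = 5.2780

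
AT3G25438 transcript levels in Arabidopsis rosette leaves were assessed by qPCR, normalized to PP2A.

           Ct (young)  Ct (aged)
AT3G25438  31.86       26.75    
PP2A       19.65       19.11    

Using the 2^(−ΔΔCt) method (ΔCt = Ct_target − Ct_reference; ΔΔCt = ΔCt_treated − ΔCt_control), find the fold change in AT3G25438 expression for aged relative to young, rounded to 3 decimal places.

23.752

ΔCt(young) = 31.860 − 19.650 = 12.210
ΔCt(aged) = 26.750 − 19.110 = 7.640
ΔΔCt = 7.640 − 12.210 = -4.570
Fold change = 2^(−(-4.570)) = 2^4.570 = 23.7524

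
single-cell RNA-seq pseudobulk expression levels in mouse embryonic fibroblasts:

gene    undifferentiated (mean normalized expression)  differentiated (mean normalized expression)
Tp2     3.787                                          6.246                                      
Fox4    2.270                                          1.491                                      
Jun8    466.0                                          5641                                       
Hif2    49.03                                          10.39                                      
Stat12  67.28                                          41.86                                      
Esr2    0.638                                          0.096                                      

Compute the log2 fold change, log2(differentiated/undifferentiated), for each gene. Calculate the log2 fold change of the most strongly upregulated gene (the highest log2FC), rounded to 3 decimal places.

log2(6.246/3.787) = 0.722  (Tp2)
log2(1.491/2.270) = -0.606  (Fox4)
log2(5641/466.0) = 3.598  (Jun8)
log2(10.39/49.03) = -2.238  (Hif2)
log2(41.86/67.28) = -0.685  (Stat12)
log2(0.096/0.638) = -2.732  (Esr2)
Jun8 is most strongly upregulated.

3.598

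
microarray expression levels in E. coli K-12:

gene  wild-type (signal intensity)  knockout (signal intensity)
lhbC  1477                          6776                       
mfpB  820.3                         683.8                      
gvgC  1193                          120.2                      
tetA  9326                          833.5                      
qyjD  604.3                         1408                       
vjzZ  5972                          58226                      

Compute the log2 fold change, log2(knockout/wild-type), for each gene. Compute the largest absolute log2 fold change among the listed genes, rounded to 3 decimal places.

log2(6776/1477) = 2.198  (lhbC)
log2(683.8/820.3) = -0.263  (mfpB)
log2(120.2/1193) = -3.311  (gvgC)
log2(833.5/9326) = -3.484  (tetA)
log2(1408/604.3) = 1.220  (qyjD)
log2(58226/5972) = 3.285  (vjzZ)
The largest magnitude belongs to tetA.

3.484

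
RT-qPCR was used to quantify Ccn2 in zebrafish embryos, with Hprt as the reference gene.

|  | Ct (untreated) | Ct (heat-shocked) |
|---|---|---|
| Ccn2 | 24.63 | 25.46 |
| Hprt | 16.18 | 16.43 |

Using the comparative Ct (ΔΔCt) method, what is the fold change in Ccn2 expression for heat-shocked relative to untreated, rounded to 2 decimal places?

0.67

ΔCt(untreated) = 24.630 − 16.180 = 8.450
ΔCt(heat-shocked) = 25.460 − 16.430 = 9.030
ΔΔCt = 9.030 − 8.450 = 0.580
Fold change = 2^(−0.580) = 0.669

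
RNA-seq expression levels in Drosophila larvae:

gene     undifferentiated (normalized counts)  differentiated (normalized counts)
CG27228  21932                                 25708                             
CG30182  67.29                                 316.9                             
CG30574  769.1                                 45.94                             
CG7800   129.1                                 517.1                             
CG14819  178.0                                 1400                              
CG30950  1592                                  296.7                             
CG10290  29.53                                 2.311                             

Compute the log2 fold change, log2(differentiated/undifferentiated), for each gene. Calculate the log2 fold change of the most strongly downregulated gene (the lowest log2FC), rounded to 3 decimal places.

log2(25708/21932) = 0.229  (CG27228)
log2(316.9/67.29) = 2.236  (CG30182)
log2(45.94/769.1) = -4.065  (CG30574)
log2(517.1/129.1) = 2.002  (CG7800)
log2(1400/178.0) = 2.975  (CG14819)
log2(296.7/1592) = -2.424  (CG30950)
log2(2.311/29.53) = -3.676  (CG10290)
CG30574 is most strongly downregulated.

-4.065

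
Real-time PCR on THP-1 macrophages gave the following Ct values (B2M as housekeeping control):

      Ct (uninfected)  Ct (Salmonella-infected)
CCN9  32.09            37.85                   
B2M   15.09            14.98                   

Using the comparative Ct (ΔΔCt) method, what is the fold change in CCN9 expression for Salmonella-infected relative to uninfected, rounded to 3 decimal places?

ΔCt(uninfected) = 32.090 − 15.090 = 17.000
ΔCt(Salmonella-infected) = 37.850 − 14.980 = 22.870
ΔΔCt = 22.870 − 17.000 = 5.870
Fold change = 2^(−5.870) = 0.0171

0.017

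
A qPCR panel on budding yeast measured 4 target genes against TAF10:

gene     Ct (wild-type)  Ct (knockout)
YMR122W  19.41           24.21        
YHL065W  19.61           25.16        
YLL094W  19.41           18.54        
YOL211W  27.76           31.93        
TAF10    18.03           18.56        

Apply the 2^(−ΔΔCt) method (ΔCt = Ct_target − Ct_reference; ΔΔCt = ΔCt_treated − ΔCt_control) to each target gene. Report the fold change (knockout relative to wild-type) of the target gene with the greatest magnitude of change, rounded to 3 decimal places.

YMR122W: ΔΔCt = (24.21−18.56) − (19.41−18.03) = 5.65 − 1.38 = 4.27; fold change = 2^-4.27 = 0.052
YHL065W: ΔΔCt = (25.16−18.56) − (19.61−18.03) = 6.60 − 1.58 = 5.02; fold change = 2^-5.02 = 0.031
YLL094W: ΔΔCt = (18.54−18.56) − (19.41−18.03) = -0.02 − 1.38 = -1.40; fold change = 2^1.40 = 2.639
YOL211W: ΔΔCt = (31.93−18.56) − (27.76−18.03) = 13.37 − 9.73 = 3.64; fold change = 2^-3.64 = 0.080
YHL065W has the largest |ΔΔCt| = 5.02.

0.031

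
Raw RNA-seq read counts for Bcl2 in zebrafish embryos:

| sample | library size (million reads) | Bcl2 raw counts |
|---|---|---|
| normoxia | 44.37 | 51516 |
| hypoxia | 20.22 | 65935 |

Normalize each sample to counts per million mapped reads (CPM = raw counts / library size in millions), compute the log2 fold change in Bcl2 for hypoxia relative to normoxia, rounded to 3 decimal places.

1.490

CPM(normoxia) = 51516 / 44.37 = 1161.0548
CPM(hypoxia) = 65935 / 20.22 = 3260.8803
Fold change = 3260.8803 / 1161.0548 = 2.80855
log2(2.80855) = 1.4898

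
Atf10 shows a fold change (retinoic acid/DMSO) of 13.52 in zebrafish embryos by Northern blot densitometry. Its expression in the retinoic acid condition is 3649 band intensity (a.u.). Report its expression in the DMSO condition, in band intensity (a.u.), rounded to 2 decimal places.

269.90

DMSO expression = 3649 / 13.52 = 269.90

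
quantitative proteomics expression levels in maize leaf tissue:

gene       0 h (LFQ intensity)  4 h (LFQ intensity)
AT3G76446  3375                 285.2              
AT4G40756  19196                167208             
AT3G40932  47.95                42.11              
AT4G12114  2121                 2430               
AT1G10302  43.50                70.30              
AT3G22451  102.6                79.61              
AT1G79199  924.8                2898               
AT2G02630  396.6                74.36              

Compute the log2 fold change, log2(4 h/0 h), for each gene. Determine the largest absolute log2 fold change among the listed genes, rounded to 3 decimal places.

log2(285.2/3375) = -3.565  (AT3G76446)
log2(167208/19196) = 3.123  (AT4G40756)
log2(42.11/47.95) = -0.187  (AT3G40932)
log2(2430/2121) = 0.196  (AT4G12114)
log2(70.30/43.50) = 0.693  (AT1G10302)
log2(79.61/102.6) = -0.366  (AT3G22451)
log2(2898/924.8) = 1.648  (AT1G79199)
log2(74.36/396.6) = -2.415  (AT2G02630)
The largest magnitude belongs to AT3G76446.

3.565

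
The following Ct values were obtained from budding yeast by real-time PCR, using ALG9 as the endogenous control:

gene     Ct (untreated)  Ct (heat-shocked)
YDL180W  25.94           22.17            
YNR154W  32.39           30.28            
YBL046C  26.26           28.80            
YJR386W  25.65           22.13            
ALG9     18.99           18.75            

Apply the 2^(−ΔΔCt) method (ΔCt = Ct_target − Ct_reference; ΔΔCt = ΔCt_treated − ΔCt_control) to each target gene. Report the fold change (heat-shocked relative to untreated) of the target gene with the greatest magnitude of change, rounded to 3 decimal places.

11.551

YDL180W: ΔΔCt = (22.17−18.75) − (25.94−18.99) = 3.42 − 6.95 = -3.53; fold change = 2^3.53 = 11.551
YNR154W: ΔΔCt = (30.28−18.75) − (32.39−18.99) = 11.53 − 13.40 = -1.87; fold change = 2^1.87 = 3.655
YBL046C: ΔΔCt = (28.80−18.75) − (26.26−18.99) = 10.05 − 7.27 = 2.78; fold change = 2^-2.78 = 0.146
YJR386W: ΔΔCt = (22.13−18.75) − (25.65−18.99) = 3.38 − 6.66 = -3.28; fold change = 2^3.28 = 9.714
YDL180W has the largest |ΔΔCt| = 3.53.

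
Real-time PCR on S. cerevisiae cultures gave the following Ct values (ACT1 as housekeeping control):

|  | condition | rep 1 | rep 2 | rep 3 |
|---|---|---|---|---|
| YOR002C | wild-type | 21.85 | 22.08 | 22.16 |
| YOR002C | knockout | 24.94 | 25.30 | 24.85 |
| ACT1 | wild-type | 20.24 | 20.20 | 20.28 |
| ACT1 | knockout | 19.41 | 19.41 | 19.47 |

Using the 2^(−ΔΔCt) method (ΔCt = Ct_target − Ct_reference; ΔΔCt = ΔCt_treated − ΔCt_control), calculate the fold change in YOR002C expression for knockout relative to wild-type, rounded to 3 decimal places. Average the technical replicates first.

Mean Ct: YOR002C wild-type 22.030; YOR002C knockout 25.030; ACT1 wild-type 20.240; ACT1 knockout 19.430
ΔCt(wild-type) = 22.030 − 20.240 = 1.790
ΔCt(knockout) = 25.030 − 19.430 = 5.600
ΔΔCt = 5.600 − 1.790 = 3.810
Fold change = 2^(−3.810) = 0.0713

0.071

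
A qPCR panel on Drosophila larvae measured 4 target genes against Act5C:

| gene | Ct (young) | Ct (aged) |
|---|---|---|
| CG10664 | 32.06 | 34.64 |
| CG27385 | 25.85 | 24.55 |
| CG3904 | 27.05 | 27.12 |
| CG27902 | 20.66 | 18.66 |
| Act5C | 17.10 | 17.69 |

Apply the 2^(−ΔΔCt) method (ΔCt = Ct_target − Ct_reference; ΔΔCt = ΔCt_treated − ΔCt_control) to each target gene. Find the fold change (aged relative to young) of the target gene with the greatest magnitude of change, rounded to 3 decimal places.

CG10664: ΔΔCt = (34.64−17.69) − (32.06−17.10) = 16.95 − 14.96 = 1.99; fold change = 2^-1.99 = 0.252
CG27385: ΔΔCt = (24.55−17.69) − (25.85−17.10) = 6.86 − 8.75 = -1.89; fold change = 2^1.89 = 3.706
CG3904: ΔΔCt = (27.12−17.69) − (27.05−17.10) = 9.43 − 9.95 = -0.52; fold change = 2^0.52 = 1.434
CG27902: ΔΔCt = (18.66−17.69) − (20.66−17.10) = 0.97 − 3.56 = -2.59; fold change = 2^2.59 = 6.021
CG27902 has the largest |ΔΔCt| = 2.59.

6.021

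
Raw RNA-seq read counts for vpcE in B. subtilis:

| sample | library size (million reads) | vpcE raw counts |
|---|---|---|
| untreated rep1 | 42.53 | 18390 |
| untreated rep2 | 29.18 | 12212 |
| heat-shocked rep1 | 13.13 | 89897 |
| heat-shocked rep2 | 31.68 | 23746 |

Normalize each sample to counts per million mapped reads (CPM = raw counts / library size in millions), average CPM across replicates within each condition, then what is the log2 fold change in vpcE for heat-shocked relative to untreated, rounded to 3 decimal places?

3.158

CPM(untreated rep1) = 18390 / 42.53 = 432.4007
CPM(untreated rep2) = 12212 / 29.18 = 418.5058
CPM(heat-shocked rep1) = 89897 / 13.13 = 6846.6870
CPM(heat-shocked rep2) = 23746 / 31.68 = 749.5581
mean CPM(untreated) = 425.4532; mean CPM(heat-shocked) = 3798.1225
Fold change = 3798.1225 / 425.4532 = 8.92724
log2(8.92724) = 3.1582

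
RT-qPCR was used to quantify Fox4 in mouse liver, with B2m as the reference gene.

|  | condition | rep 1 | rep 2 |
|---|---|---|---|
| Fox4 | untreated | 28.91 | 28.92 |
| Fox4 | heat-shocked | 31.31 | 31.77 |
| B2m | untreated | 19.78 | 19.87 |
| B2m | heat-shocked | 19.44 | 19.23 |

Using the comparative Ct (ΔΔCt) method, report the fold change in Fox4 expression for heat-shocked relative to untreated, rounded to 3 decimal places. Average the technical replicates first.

Mean Ct: Fox4 untreated 28.915; Fox4 heat-shocked 31.540; B2m untreated 19.825; B2m heat-shocked 19.335
ΔCt(untreated) = 28.915 − 19.825 = 9.090
ΔCt(heat-shocked) = 31.540 − 19.335 = 12.205
ΔΔCt = 12.205 − 9.090 = 3.115
Fold change = 2^(−3.115) = 0.1154

0.115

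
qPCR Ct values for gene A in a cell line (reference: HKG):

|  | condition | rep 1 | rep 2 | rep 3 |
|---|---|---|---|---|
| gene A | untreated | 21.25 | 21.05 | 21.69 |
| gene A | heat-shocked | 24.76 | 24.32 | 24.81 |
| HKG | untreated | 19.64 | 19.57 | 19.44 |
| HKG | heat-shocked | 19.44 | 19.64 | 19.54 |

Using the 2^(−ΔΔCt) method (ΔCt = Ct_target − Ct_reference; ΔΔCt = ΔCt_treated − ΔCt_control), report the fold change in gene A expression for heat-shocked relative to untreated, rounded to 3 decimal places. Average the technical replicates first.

0.101

Mean Ct: gene A untreated 21.330; gene A heat-shocked 24.630; HKG untreated 19.550; HKG heat-shocked 19.540
ΔCt(untreated) = 21.330 − 19.550 = 1.780
ΔCt(heat-shocked) = 24.630 − 19.540 = 5.090
ΔΔCt = 5.090 − 1.780 = 3.310
Fold change = 2^(−3.310) = 0.1008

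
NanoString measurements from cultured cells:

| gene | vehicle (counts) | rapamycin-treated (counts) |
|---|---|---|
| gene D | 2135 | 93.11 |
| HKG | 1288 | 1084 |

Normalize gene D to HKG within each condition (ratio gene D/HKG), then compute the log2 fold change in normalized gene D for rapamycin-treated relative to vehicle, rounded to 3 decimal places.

-4.270

gene D/HKG (vehicle) = 2135 / 1288 = 1.6576
gene D/HKG (rapamycin-treated) = 93.11 / 1084 = 0.085895
Fold change = 0.085895 / 1.6576 = 0.0518
log2(0.0518) = -4.2704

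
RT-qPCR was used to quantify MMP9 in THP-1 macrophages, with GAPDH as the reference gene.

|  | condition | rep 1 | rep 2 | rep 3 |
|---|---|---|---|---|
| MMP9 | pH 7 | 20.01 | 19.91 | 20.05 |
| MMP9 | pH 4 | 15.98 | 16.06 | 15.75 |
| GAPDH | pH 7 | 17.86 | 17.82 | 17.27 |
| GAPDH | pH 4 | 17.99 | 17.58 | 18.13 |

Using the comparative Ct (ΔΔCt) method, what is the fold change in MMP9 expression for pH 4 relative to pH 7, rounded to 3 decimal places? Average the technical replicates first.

Mean Ct: MMP9 pH 7 19.990; MMP9 pH 4 15.930; GAPDH pH 7 17.650; GAPDH pH 4 17.900
ΔCt(pH 7) = 19.990 − 17.650 = 2.340
ΔCt(pH 4) = 15.930 − 17.900 = -1.970
ΔΔCt = -1.970 − 2.340 = -4.310
Fold change = 2^(−(-4.310)) = 2^4.310 = 19.8353

19.835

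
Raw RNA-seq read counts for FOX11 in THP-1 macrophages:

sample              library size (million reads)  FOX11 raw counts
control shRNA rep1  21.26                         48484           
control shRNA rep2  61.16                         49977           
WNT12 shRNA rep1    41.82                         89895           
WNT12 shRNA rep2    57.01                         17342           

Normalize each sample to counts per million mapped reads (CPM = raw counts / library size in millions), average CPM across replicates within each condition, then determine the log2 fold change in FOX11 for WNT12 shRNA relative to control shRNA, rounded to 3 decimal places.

-0.336

CPM(control shRNA rep1) = 48484 / 21.26 = 2280.5268
CPM(control shRNA rep2) = 49977 / 61.16 = 817.1517
CPM(WNT12 shRNA rep1) = 89895 / 41.82 = 2149.5696
CPM(WNT12 shRNA rep2) = 17342 / 57.01 = 304.1922
mean CPM(control shRNA) = 1548.8393; mean CPM(WNT12 shRNA) = 1226.8809
Fold change = 1226.8809 / 1548.8393 = 0.79213
log2(0.79213) = -0.3362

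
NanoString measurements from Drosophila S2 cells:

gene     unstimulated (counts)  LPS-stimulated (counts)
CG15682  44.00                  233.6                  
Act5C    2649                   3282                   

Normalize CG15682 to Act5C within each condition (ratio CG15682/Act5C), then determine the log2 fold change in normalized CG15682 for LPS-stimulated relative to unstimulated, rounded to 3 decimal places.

CG15682/Act5C (unstimulated) = 44.00 / 2649 = 0.01661
CG15682/Act5C (LPS-stimulated) = 233.6 / 3282 = 0.071176
Fold change = 0.071176 / 0.01661 = 4.2851
log2(4.2851) = 2.0993

2.099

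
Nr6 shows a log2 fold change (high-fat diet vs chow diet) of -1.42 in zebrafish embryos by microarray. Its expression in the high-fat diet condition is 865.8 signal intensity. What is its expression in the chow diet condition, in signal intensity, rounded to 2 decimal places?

2316.76

Fold change = 2^(-1.42) = 0.3737
chow diet expression = 865.8 / 0.3737 = 2316.76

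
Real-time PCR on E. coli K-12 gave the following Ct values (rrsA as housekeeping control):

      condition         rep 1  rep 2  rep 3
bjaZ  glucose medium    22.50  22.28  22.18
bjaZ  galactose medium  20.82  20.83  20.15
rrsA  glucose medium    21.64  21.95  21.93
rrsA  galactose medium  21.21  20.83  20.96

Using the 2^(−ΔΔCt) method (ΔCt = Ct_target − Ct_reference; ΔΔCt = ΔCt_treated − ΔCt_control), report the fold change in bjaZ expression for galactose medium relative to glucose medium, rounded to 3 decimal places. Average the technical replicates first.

1.840

Mean Ct: bjaZ glucose medium 22.320; bjaZ galactose medium 20.600; rrsA glucose medium 21.840; rrsA galactose medium 21.000
ΔCt(glucose medium) = 22.320 − 21.840 = 0.480
ΔCt(galactose medium) = 20.600 − 21.000 = -0.400
ΔΔCt = -0.400 − 0.480 = -0.880
Fold change = 2^(−(-0.880)) = 2^0.880 = 1.8404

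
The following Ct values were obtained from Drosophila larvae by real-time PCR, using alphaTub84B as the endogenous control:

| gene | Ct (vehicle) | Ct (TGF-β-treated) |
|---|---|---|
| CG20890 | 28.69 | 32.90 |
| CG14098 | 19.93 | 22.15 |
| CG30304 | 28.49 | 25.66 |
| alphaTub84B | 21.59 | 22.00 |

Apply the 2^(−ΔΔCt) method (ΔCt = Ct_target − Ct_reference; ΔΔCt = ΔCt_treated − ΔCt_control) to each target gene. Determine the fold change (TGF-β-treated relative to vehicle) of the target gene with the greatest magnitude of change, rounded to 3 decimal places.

0.072

CG20890: ΔΔCt = (32.90−22.00) − (28.69−21.59) = 10.90 − 7.10 = 3.80; fold change = 2^-3.80 = 0.072
CG14098: ΔΔCt = (22.15−22.00) − (19.93−21.59) = 0.15 − (-1.66) = 1.81; fold change = 2^-1.81 = 0.285
CG30304: ΔΔCt = (25.66−22.00) − (28.49−21.59) = 3.66 − 6.90 = -3.24; fold change = 2^3.24 = 9.448
CG20890 has the largest |ΔΔCt| = 3.80.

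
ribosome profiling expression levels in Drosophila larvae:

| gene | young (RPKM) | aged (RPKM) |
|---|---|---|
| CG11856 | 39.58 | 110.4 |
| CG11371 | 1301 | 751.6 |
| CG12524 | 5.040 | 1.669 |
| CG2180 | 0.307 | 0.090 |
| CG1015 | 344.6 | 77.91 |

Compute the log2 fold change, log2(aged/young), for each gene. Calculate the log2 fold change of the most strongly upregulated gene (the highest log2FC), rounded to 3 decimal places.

log2(110.4/39.58) = 1.480  (CG11856)
log2(751.6/1301) = -0.792  (CG11371)
log2(1.669/5.040) = -1.594  (CG12524)
log2(0.090/0.307) = -1.770  (CG2180)
log2(77.91/344.6) = -2.145  (CG1015)
CG11856 is most strongly upregulated.

1.480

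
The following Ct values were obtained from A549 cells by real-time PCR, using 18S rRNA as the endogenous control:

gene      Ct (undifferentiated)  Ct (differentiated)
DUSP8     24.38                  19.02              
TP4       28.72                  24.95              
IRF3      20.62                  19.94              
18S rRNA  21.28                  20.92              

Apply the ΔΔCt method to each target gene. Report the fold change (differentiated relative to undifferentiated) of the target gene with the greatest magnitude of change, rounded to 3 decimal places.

DUSP8: ΔΔCt = (19.02−20.92) − (24.38−21.28) = -1.90 − 3.10 = -5.00; fold change = 2^5.00 = 32.000
TP4: ΔΔCt = (24.95−20.92) − (28.72−21.28) = 4.03 − 7.44 = -3.41; fold change = 2^3.41 = 10.629
IRF3: ΔΔCt = (19.94−20.92) − (20.62−21.28) = -0.98 − (-0.66) = -0.32; fold change = 2^0.32 = 1.248
DUSP8 has the largest |ΔΔCt| = 5.00.

32.000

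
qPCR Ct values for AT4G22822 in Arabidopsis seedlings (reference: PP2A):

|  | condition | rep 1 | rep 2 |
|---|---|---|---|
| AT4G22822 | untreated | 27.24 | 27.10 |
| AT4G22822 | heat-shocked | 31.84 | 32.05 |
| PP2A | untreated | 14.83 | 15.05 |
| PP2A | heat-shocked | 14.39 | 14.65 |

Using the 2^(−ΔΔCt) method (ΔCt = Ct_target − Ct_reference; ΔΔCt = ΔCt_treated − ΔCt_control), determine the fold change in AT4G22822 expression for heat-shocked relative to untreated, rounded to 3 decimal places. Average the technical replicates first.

Mean Ct: AT4G22822 untreated 27.170; AT4G22822 heat-shocked 31.945; PP2A untreated 14.940; PP2A heat-shocked 14.520
ΔCt(untreated) = 27.170 − 14.940 = 12.230
ΔCt(heat-shocked) = 31.945 − 14.520 = 17.425
ΔΔCt = 17.425 − 12.230 = 5.195
Fold change = 2^(−5.195) = 0.0273

0.027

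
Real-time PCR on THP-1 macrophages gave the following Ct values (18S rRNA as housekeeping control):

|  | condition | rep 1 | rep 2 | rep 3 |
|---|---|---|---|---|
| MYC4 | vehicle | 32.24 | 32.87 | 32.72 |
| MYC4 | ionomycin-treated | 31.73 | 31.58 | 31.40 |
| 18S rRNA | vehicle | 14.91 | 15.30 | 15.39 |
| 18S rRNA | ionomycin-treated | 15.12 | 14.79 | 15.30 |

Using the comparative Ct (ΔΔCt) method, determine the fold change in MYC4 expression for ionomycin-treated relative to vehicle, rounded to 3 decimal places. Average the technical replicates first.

Mean Ct: MYC4 vehicle 32.610; MYC4 ionomycin-treated 31.570; 18S rRNA vehicle 15.200; 18S rRNA ionomycin-treated 15.070
ΔCt(vehicle) = 32.610 − 15.200 = 17.410
ΔCt(ionomycin-treated) = 31.570 − 15.070 = 16.500
ΔΔCt = 16.500 − 17.410 = -0.910
Fold change = 2^(−(-0.910)) = 2^0.910 = 1.8790

1.879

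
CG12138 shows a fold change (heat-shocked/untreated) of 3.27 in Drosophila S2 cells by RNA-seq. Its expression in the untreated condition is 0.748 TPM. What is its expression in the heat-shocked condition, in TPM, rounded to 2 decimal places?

heat-shocked expression = 0.748 × 3.27 = 2.45

2.45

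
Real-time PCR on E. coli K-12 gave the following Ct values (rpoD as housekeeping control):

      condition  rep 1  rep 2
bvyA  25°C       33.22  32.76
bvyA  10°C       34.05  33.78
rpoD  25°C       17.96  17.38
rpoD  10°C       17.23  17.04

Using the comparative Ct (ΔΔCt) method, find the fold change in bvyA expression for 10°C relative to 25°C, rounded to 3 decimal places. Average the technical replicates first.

0.363

Mean Ct: bvyA 25°C 32.990; bvyA 10°C 33.915; rpoD 25°C 17.670; rpoD 10°C 17.135
ΔCt(25°C) = 32.990 − 17.670 = 15.320
ΔCt(10°C) = 33.915 − 17.135 = 16.780
ΔΔCt = 16.780 − 15.320 = 1.460
Fold change = 2^(−1.460) = 0.3635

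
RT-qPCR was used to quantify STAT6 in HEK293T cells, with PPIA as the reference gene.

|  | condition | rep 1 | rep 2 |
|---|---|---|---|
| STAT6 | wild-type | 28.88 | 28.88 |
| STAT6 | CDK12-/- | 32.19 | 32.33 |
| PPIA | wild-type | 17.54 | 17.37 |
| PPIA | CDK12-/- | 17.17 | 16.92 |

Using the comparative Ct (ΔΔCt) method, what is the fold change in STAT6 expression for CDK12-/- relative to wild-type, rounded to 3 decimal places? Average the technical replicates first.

0.072

Mean Ct: STAT6 wild-type 28.880; STAT6 CDK12-/- 32.260; PPIA wild-type 17.455; PPIA CDK12-/- 17.045
ΔCt(wild-type) = 28.880 − 17.455 = 11.425
ΔCt(CDK12-/-) = 32.260 − 17.045 = 15.215
ΔΔCt = 15.215 − 11.425 = 3.790
Fold change = 2^(−3.790) = 0.0723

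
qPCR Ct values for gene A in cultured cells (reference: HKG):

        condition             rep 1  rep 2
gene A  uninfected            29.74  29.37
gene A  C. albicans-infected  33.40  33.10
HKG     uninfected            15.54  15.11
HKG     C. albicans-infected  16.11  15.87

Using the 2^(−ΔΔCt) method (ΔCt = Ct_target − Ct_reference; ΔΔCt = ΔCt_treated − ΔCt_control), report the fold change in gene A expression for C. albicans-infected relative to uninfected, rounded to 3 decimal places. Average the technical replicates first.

0.122

Mean Ct: gene A uninfected 29.555; gene A C. albicans-infected 33.250; HKG uninfected 15.325; HKG C. albicans-infected 15.990
ΔCt(uninfected) = 29.555 − 15.325 = 14.230
ΔCt(C. albicans-infected) = 33.250 − 15.990 = 17.260
ΔΔCt = 17.260 − 14.230 = 3.030
Fold change = 2^(−3.030) = 0.1224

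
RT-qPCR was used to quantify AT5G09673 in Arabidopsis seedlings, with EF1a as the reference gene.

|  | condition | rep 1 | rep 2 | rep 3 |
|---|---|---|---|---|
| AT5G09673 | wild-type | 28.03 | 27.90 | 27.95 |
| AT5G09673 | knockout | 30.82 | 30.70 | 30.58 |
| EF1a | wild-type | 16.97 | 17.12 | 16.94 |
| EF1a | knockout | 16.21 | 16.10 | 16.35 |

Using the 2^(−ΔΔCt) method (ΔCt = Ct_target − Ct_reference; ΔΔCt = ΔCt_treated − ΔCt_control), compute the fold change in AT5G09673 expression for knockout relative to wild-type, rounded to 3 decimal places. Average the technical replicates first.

Mean Ct: AT5G09673 wild-type 27.960; AT5G09673 knockout 30.700; EF1a wild-type 17.010; EF1a knockout 16.220
ΔCt(wild-type) = 27.960 − 17.010 = 10.950
ΔCt(knockout) = 30.700 − 16.220 = 14.480
ΔΔCt = 14.480 − 10.950 = 3.530
Fold change = 2^(−3.530) = 0.0866

0.087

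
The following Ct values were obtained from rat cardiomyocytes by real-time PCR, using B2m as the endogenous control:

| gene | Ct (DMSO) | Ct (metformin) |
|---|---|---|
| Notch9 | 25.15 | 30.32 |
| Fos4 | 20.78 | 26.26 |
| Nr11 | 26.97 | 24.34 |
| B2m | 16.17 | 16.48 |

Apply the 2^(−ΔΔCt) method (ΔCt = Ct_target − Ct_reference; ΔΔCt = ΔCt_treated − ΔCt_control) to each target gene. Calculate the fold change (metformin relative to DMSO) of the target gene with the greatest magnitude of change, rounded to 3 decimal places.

Notch9: ΔΔCt = (30.32−16.48) − (25.15−16.17) = 13.84 − 8.98 = 4.86; fold change = 2^-4.86 = 0.034
Fos4: ΔΔCt = (26.26−16.48) − (20.78−16.17) = 9.78 − 4.61 = 5.17; fold change = 2^-5.17 = 0.028
Nr11: ΔΔCt = (24.34−16.48) − (26.97−16.17) = 7.86 − 10.80 = -2.94; fold change = 2^2.94 = 7.674
Fos4 has the largest |ΔΔCt| = 5.17.

0.028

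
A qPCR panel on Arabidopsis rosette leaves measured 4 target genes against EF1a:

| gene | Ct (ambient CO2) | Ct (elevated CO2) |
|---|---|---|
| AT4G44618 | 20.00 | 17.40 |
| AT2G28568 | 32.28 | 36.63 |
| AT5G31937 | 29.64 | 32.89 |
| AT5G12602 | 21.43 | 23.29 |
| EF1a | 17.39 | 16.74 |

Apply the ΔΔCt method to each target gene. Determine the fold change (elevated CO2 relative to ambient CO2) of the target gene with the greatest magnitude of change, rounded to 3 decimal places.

0.031

AT4G44618: ΔΔCt = (17.40−16.74) − (20.00−17.39) = 0.66 − 2.61 = -1.95; fold change = 2^1.95 = 3.864
AT2G28568: ΔΔCt = (36.63−16.74) − (32.28−17.39) = 19.89 − 14.89 = 5.00; fold change = 2^-5.00 = 0.031
AT5G31937: ΔΔCt = (32.89−16.74) − (29.64−17.39) = 16.15 − 12.25 = 3.90; fold change = 2^-3.90 = 0.067
AT5G12602: ΔΔCt = (23.29−16.74) − (21.43−17.39) = 6.55 − 4.04 = 2.51; fold change = 2^-2.51 = 0.176
AT2G28568 has the largest |ΔΔCt| = 5.00.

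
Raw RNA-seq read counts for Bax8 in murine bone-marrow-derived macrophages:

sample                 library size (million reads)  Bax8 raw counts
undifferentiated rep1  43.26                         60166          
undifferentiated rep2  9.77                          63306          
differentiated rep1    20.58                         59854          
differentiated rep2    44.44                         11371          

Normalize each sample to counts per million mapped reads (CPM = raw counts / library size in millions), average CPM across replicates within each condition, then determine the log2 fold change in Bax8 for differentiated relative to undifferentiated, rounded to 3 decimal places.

-1.315

CPM(undifferentiated rep1) = 60166 / 43.26 = 1390.7998
CPM(undifferentiated rep2) = 63306 / 9.77 = 6479.6315
CPM(differentiated rep1) = 59854 / 20.58 = 2908.3576
CPM(differentiated rep2) = 11371 / 44.44 = 255.8731
mean CPM(undifferentiated) = 3935.2157; mean CPM(differentiated) = 1582.1154
Fold change = 1582.1154 / 3935.2157 = 0.40204
log2(0.40204) = -1.3146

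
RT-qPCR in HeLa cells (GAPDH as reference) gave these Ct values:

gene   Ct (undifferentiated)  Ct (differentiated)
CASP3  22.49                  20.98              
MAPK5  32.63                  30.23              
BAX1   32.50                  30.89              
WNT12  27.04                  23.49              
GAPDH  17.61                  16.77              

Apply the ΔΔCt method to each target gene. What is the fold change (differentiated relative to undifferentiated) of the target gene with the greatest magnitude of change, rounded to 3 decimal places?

6.543

CASP3: ΔΔCt = (20.98−16.77) − (22.49−17.61) = 4.21 − 4.88 = -0.67; fold change = 2^0.67 = 1.591
MAPK5: ΔΔCt = (30.23−16.77) − (32.63−17.61) = 13.46 − 15.02 = -1.56; fold change = 2^1.56 = 2.949
BAX1: ΔΔCt = (30.89−16.77) − (32.50−17.61) = 14.12 − 14.89 = -0.77; fold change = 2^0.77 = 1.705
WNT12: ΔΔCt = (23.49−16.77) − (27.04−17.61) = 6.72 − 9.43 = -2.71; fold change = 2^2.71 = 6.543
WNT12 has the largest |ΔΔCt| = 2.71.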